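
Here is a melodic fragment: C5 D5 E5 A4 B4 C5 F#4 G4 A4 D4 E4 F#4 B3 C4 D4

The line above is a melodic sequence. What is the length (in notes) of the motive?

There are 15 notes; a 3-note unit gives 5 cells:
C5 D5 E5 | A4 B4 C5 | F#4 G4 A4 | D4 E4 F#4 | B3 C4 D4
Every group is a transposition down a 3rd of the one before; no shorter unit works.

3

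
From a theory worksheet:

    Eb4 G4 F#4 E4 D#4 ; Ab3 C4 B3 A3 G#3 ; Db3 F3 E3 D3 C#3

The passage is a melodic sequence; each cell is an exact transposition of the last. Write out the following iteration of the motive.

Gb2 Bb2 A2 G2 F#2

With a 5-note motive the entries are Eb4, Ab3, Db3, each down a 5th from the previous.
So cell 4 is Gb2 Bb2 A2 G2 F#2.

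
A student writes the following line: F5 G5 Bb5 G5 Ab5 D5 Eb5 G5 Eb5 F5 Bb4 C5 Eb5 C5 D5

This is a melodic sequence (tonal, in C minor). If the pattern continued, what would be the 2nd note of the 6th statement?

Grouping in 5s, the 2nd note of each cell is G5, Eb5, C5.
Carrying that down a 3rd forward: Ab4 → F4 → D4.

D4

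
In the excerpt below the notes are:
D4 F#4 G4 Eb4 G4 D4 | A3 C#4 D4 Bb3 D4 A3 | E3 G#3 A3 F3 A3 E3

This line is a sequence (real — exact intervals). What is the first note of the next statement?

With a 6-note motive the entries are D4, A3, E3, each down a 4th from the previous.
The next head, down a 4th from E3, is B2.

B2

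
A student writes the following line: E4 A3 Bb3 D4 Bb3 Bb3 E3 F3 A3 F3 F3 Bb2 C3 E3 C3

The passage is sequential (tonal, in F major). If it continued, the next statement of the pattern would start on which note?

Taking 5-note groups, the heads are E4, Bb3, F3: the pattern moves down a 4th.
One more step down a 4th gives C3.

C3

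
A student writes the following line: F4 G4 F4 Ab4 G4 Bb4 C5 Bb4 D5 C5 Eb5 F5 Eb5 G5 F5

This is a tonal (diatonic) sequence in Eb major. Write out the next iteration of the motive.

Unit = 5 notes; the statements start on F4, Bb4, Eb5, moving up a 4th each time.
Statement 4 starts on Ab5 and keeps the same diatonic contour: Ab5 Bb5 Ab5 C6 Bb5.

Ab5 Bb5 Ab5 C6 Bb5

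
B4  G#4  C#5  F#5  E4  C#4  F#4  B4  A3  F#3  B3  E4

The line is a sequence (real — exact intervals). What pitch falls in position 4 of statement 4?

Grouping in 4s, the 4th note of each cell is F#5, B4, E4.
One more down a 5th gives A3.

A3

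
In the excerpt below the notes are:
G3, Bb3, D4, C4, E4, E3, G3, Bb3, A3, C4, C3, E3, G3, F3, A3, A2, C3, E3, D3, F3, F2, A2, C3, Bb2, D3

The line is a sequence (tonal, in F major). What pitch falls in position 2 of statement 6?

F2

With 5-note cells, note 2 of each statement runs Bb3, G3, E3, C3, A2.
One more down a 3rd gives F2.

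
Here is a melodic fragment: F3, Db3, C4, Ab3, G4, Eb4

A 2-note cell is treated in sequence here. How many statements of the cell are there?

3

6 notes in groups of 2 gives 6/2 = 3 statements.
Starts: F3, C4, G4 — each up a 5th.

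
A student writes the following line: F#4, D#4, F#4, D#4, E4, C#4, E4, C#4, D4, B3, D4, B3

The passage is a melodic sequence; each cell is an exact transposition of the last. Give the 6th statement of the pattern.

Ab3 F3 Ab3 F3

Taking 4-note groups, the heads are F#4, E4, D4: the pattern moves down a 2nd.
Carrying on: C4 → Bb3 → Ab3.
Statement 6 starts on Ab3 and keeps the same exact contour: Ab3 F3 Ab3 F3.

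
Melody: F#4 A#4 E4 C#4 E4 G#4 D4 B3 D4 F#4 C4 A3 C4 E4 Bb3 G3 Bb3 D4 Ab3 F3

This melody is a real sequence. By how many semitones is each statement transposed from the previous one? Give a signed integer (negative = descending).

-2

The 4-note cells begin on F#4, E4, D4, C4, Bb3 — each down a 2nd from the last.
F#4→E4 is 64 − 66 = -2 semitones.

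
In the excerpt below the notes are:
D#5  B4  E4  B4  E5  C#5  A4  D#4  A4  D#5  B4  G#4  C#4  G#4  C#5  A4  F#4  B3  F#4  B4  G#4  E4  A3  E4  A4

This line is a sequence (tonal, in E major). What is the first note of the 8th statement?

Unit = 5 notes; the statements start on D#5, C#5, B4, A4, G#4, moving down a 2nd each time.
Continuing: F#4 → E4 → D#4. Statement 8 starts on D#4.

D#4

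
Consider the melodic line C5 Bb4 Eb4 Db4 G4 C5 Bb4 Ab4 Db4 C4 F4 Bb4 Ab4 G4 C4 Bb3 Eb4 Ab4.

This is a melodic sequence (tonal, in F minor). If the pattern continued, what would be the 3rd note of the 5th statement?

Ab3

With 6-note cells, note 3 of each statement runs Eb4, Db4, C4.
Carrying that down a 2nd forward: Bb3 → Ab3.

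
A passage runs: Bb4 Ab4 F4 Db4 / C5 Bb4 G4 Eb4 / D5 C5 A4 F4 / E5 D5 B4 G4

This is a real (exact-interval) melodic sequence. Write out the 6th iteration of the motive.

G#5 F#5 D#5 B4

Taking 4-note groups, the heads are Bb4, C5, D5, E5: the pattern moves up a 2nd.
Continuing the starts: F#5 → G#5.
Statement 6 starts on G#5 and keeps the same exact contour: G#5 F#5 D#5 B4.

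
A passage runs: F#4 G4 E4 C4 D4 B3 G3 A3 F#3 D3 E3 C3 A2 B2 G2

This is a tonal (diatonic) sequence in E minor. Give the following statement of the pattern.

E2 F#2 D2

Unit = 3 notes; the statements start on F#4, C4, G3, D3, A2, moving down a 4th each time.
So cell 6 is E2 F#2 D2.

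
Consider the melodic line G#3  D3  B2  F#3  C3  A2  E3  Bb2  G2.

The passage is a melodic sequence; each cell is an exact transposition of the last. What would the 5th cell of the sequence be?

C3 Gb2 Eb2

The 3-note cells begin on G#3, F#3, E3 — each down a 2nd from the last.
Carrying on: D3 → C3.
From C3 the exact shape gives C3 Gb2 Eb2.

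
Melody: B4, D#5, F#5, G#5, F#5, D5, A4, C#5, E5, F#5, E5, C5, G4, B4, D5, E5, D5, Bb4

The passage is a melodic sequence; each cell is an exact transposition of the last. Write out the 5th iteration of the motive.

With a 6-note motive the entries are B4, A4, G4, each down a 2nd from the previous.
Extending down a 2nd: F4 → Eb4.
So cell 5 is Eb4 G4 Bb4 C5 Bb4 Gb4.

Eb4 G4 Bb4 C5 Bb4 Gb4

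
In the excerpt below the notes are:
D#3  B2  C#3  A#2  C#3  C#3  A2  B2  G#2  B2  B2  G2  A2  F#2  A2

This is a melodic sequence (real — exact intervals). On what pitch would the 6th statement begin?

Unit = 5 notes; the statements start on D#3, C#3, B2, moving down a 2nd each time.
Continuing: A2 → G2 → F2. Statement 6 starts on F2.

F2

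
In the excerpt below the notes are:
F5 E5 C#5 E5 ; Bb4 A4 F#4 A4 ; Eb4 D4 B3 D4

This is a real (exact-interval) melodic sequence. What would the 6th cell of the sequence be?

Gb2 F2 D2 F2

The 4-note cells begin on F5, Bb4, Eb4 — each down a 5th from the last.
Continuing the starts: Ab3 → Db3 → Gb2.
Statement 6 starts on Gb2 and keeps the same exact contour: Gb2 F2 D2 F2.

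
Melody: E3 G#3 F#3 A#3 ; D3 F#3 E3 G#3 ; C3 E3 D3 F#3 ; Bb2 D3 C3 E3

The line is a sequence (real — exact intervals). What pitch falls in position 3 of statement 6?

Ab2

With 4-note cells, note 3 of each statement runs F#3, E3, D3, C3.
Extending down a 2nd: Bb2 → Ab2.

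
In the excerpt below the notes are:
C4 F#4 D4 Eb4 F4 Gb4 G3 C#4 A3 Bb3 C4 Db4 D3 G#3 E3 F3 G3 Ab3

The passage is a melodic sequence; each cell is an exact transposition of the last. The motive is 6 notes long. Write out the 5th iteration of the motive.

With a 6-note motive the entries are C4, G3, D3, each down a 4th from the previous.
Continuing the starts: A2 → E2.
So cell 5 is E2 A#2 F#2 G2 A2 Bb2.

E2 A#2 F#2 G2 A2 Bb2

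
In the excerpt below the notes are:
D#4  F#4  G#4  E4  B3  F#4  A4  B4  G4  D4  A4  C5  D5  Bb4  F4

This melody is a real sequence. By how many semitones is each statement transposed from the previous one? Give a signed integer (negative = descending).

Taking 5-note groups, the heads are D#4, F#4, A4: the pattern moves up a 3rd.
D#4 to F#4 spans +3 semitones.

3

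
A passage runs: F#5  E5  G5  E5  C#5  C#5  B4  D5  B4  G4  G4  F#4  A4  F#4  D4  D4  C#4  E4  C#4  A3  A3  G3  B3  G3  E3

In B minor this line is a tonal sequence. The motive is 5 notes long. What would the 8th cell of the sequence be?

Unit = 5 notes; the statements start on F#5, C#5, G4, D4, A3, moving down a 4th each time.
Extending down a 4th: E3 → B2 → F#2.
From F#2 the diatonic shape gives F#2 E2 G2 E2 C#2.

F#2 E2 G2 E2 C#2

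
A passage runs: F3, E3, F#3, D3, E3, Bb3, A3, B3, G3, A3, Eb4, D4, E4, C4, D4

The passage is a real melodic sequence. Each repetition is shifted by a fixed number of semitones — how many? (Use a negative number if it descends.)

5

Unit = 5 notes; the statements start on F3, Bb3, Eb4, moving up a 4th each time.
F3→Bb3 is 58 − 53 = 5 semitones.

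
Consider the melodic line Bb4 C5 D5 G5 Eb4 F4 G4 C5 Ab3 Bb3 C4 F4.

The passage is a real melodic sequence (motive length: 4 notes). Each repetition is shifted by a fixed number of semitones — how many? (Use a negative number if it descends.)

Taking 4-note groups, the heads are Bb4, Eb4, Ab3: the pattern moves down a 5th.
Bb4→Eb4 is 63 − 70 = -7 semitones.

-7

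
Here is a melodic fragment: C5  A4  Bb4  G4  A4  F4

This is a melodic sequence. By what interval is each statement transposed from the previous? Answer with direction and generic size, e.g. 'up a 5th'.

down a 2nd

Unit = 2 notes; the statements start on C5, Bb4, A4, moving down a 2nd each time.
C5 to Bb4 is down a 2nd.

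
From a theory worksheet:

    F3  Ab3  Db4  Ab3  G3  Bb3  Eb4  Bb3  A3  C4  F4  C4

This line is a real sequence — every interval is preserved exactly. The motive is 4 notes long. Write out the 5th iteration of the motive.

Unit = 4 notes; the statements start on F3, G3, A3, moving up a 2nd each time.
Extending up a 2nd: B3 → C#4.
So cell 5 is C#4 E4 A4 E4.

C#4 E4 A4 E4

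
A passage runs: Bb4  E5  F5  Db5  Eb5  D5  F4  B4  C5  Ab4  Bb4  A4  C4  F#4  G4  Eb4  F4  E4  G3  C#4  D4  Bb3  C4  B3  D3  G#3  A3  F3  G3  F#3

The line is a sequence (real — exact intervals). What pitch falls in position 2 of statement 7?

The unit is 6 notes. Position-2 pitches of the 5 shown cells: E5, B4, F#4, C#4, G#3.
Carrying that down a 4th forward: D#3 → A#2.

A#2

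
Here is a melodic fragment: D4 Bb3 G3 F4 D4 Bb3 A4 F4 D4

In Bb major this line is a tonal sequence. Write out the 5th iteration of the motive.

Taking 3-note groups, the heads are D4, F4, A4: the pattern moves up a 3rd.
Extending up a 3rd: C5 → Eb5.
Statement 5 starts on Eb5 and keeps the same diatonic contour: Eb5 C5 A4.

Eb5 C5 A4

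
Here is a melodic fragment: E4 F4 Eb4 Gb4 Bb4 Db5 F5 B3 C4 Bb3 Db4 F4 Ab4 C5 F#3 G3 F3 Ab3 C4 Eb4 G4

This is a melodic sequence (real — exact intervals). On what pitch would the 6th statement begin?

D#2

Unit = 7 notes; the statements start on E4, B3, F#3, moving down a 4th each time.
Continuing: C#3 → G#2 → D#2. Statement 6 starts on D#2.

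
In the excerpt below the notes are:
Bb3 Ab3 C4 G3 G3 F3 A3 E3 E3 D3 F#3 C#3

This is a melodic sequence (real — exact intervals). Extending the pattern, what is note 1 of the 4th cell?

C#3

The unit is 4 notes. Position-1 pitches of the 3 shown cells: Bb3, G3, E3.
Each moves down a 3rd; the next is C#3.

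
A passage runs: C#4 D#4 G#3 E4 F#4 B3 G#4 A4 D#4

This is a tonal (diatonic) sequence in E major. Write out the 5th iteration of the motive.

Taking 3-note groups, the heads are C#4, E4, G#4: the pattern moves up a 3rd.
Carrying on: B4 → D#5.
From D#5 the diatonic shape gives D#5 E5 A4.

D#5 E5 A4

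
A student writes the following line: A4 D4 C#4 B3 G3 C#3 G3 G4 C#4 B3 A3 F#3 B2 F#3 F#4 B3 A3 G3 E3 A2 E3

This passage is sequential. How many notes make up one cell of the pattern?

7

21 notes total. Splitting into 3 groups of 7:
A4 D4 C#4 B3 G3 C#3 G3 | G4 C#4 B3 A3 F#3 B2 F#3 | F#4 B3 A3 G3 E3 A2 E3
That's a consistent down a 2nd shift per cell, and no other grouping gives one.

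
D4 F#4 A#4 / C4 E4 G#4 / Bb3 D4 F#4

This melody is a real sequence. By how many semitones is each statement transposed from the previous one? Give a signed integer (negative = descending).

-2

The 3-note cells begin on D4, C4, Bb3 — each down a 2nd from the last.
D4 to C4 spans -2 semitones.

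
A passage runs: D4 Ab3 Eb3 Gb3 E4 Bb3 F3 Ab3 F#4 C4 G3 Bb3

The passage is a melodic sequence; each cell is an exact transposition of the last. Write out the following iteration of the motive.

With a 4-note motive the entries are D4, E4, F#4, each up a 2nd from the previous.
So cell 4 is G#4 D4 A3 C4.

G#4 D4 A3 C4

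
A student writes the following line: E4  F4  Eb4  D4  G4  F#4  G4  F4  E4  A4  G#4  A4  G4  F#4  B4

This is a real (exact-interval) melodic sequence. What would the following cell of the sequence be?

A#4 B4 A4 G#4 C#5

Taking 5-note groups, the heads are E4, F#4, G#4: the pattern moves up a 2nd.
Statement 4 starts on A#4 and keeps the same exact contour: A#4 B4 A4 G#4 C#5.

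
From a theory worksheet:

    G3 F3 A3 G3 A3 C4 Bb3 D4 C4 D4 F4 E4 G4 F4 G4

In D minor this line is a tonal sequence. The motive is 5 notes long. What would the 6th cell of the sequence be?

A5 G5 Bb5 A5 Bb5

Unit = 5 notes; the statements start on G3, C4, F4, moving up a 4th each time.
Carrying on: Bb4 → E5 → A5.
Statement 6 starts on A5 and keeps the same diatonic contour: A5 G5 Bb5 A5 Bb5.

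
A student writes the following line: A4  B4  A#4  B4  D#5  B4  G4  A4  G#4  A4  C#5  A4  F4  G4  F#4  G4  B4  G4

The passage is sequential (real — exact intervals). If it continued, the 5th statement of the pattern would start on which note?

Db4

Unit = 6 notes; the statements start on A4, G4, F4, moving down a 2nd each time.
Extending the heads down a 2nd: Eb4 → Db4.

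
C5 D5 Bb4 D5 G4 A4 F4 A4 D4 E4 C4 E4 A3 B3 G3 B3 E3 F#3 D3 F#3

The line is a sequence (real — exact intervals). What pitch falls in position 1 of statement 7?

F#2

The unit is 4 notes. Position-1 pitches of the 5 shown cells: C5, G4, D4, A3, E3.
Carrying that down a 4th forward: B2 → F#2.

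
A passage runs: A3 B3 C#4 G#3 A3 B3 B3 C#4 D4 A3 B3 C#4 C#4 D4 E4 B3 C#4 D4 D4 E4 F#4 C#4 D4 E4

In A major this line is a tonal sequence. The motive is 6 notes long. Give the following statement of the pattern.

Unit = 6 notes; the statements start on A3, B3, C#4, D4, moving up a 2nd each time.
From E4 the diatonic shape gives E4 F#4 G#4 D4 E4 F#4.

E4 F#4 G#4 D4 E4 F#4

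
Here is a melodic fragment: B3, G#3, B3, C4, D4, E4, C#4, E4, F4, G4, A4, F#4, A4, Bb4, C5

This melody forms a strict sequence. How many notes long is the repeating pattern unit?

5

Try groups of 5 (3 cells in 15 notes):
B3 G#3 B3 C4 D4 | E4 C#4 E4 F4 G4 | A4 F#4 A4 Bb4 C5
Each cell is the previous one up a 4th — so the unit is 5 notes.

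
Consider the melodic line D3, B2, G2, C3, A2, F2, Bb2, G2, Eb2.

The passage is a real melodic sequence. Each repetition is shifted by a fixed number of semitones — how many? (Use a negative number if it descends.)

The 3-note cells begin on D3, C3, Bb2 — each down a 2nd from the last.
Counting half-steps from D3 to C3: -2.

-2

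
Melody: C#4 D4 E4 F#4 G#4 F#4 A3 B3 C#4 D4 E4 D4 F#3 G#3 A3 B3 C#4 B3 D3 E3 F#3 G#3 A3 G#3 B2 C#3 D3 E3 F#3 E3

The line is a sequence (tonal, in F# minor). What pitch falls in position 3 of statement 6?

With 6-note cells, note 3 of each statement runs E4, C#4, A3, F#3, D3.
One more down a 3rd gives B2.

B2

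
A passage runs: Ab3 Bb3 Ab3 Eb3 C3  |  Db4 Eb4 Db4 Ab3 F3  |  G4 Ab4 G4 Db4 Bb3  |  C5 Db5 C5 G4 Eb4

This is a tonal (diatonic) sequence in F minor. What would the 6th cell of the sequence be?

Bb5 C6 Bb5 F5 Db5

Unit = 5 notes; the statements start on Ab3, Db4, G4, C5, moving up a 4th each time.
Continuing the starts: F5 → Bb5.
So cell 6 is Bb5 C6 Bb5 F5 Db5.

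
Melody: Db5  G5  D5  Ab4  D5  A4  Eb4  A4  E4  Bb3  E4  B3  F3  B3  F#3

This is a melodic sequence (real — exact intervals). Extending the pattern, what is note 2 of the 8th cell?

G#2

Grouping in 3s, the 2nd note of each cell is G5, D5, A4, E4, B3.
Each moves down a 4th. Continuing: F#3 → C#3 → G#2.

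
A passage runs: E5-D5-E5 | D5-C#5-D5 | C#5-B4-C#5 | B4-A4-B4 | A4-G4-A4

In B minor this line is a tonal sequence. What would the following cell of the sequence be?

Unit = 3 notes; the statements start on E5, D5, C#5, B4, A4, moving down a 2nd each time.
So cell 6 is G4 F#4 G4.

G4 F#4 G4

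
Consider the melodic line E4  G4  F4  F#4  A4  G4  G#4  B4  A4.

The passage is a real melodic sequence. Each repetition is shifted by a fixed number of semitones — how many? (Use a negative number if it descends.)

2

With a 3-note motive the entries are E4, F#4, G#4, each up a 2nd from the previous.
E4 to F#4 spans +2 semitones.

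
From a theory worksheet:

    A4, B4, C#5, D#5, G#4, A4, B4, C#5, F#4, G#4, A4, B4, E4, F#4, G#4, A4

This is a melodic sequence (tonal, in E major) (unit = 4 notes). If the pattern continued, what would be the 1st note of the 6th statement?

C#4

With 4-note cells, note 1 of each statement runs A4, G#4, F#4, E4.
Extending down a 2nd: D#4 → C#4.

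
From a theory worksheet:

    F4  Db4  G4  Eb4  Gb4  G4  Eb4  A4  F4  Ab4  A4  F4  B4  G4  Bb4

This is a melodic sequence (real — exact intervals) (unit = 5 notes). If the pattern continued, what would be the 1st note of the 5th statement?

C#5

The unit is 5 notes. Position-1 pitches of the 3 shown cells: F4, G4, A4.
Extending up a 2nd: B4 → C#5.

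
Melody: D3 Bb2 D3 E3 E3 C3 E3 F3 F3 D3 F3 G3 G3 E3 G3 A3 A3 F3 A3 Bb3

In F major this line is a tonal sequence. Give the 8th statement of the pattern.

Taking 4-note groups, the heads are D3, E3, F3, G3, A3: the pattern moves up a 2nd.
Carrying on: Bb3 → C4 → D4.
From D4 the diatonic shape gives D4 Bb3 D4 E4.

D4 Bb3 D4 E4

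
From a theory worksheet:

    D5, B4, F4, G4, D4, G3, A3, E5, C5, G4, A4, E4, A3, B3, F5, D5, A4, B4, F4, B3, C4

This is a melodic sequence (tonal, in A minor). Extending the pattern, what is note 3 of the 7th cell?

E5

The unit is 7 notes. Position-3 pitches of the 3 shown cells: F4, G4, A4.
Carrying that up a 2nd forward: B4 → C5 → D5 → E5.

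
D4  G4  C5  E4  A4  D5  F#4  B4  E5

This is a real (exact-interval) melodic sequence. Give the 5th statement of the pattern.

A#4 D#5 G#5

Unit = 3 notes; the statements start on D4, E4, F#4, moving up a 2nd each time.
Extending up a 2nd: G#4 → A#4.
So cell 5 is A#4 D#5 G#5.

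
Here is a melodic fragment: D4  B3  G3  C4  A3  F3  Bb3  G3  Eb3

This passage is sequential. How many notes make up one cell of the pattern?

3

There are 9 notes; a 3-note unit gives 3 cells:
D4 B3 G3 | C4 A3 F3 | Bb3 G3 Eb3
That's a consistent down a 2nd shift per cell, and no other grouping gives one.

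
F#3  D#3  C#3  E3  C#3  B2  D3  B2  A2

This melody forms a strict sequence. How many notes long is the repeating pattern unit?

Try groups of 3 (3 cells in 9 notes):
F#3 D#3 C#3 | E3 C#3 B2 | D3 B2 A2
That's a consistent down a 2nd shift per cell, and no other grouping gives one.

3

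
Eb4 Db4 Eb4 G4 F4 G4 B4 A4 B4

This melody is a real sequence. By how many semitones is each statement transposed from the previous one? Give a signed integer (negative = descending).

Taking 3-note groups, the heads are Eb4, G4, B4: the pattern moves up a 3rd.
Eb4→G4 is 67 − 63 = 4 semitones.

4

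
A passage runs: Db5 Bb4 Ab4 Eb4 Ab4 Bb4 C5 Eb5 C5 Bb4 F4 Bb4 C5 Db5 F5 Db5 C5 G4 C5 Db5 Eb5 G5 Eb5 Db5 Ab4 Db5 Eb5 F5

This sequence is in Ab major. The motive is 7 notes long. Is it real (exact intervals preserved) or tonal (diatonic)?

tonal

Every note is diatonic to Ab major.
Cell 1 has +2 semitones from note 6 to 7, but cell 2 has +1 — the interval quality changes while the contour stays the same, which is the hallmark of a tonal sequence.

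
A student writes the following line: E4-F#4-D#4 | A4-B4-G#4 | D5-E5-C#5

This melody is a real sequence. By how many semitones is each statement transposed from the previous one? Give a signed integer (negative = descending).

Taking 3-note groups, the heads are E4, A4, D5: the pattern moves up a 4th.
Counting half-steps from E4 to A4: 5.

5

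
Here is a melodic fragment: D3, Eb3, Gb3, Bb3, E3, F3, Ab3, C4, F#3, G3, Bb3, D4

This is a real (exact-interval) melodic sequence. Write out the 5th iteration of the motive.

A#3 B3 D4 F#4

Taking 4-note groups, the heads are D3, E3, F#3: the pattern moves up a 2nd.
Carrying on: G#3 → A#3.
So cell 5 is A#3 B3 D4 F#4.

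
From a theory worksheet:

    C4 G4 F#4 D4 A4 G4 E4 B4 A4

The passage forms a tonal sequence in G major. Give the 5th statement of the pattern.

Unit = 3 notes; the statements start on C4, D4, E4, moving up a 2nd each time.
Carrying on: F#4 → G4.
From G4 the diatonic shape gives G4 D5 C5.

G4 D5 C5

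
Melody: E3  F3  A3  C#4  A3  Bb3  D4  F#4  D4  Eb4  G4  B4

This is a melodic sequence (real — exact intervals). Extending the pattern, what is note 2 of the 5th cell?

Db5

Grouping in 4s, the 2nd note of each cell is F3, Bb3, Eb4.
Each moves up a 4th. Continuing: Ab4 → Db5.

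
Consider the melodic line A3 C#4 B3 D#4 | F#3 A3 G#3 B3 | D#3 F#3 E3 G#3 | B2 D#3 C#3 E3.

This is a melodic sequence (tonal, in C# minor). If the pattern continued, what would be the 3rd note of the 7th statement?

D#2

The unit is 4 notes. Position-3 pitches of the 4 shown cells: B3, G#3, E3, C#3.
Carrying that down a 3rd forward: A2 → F#2 → D#2.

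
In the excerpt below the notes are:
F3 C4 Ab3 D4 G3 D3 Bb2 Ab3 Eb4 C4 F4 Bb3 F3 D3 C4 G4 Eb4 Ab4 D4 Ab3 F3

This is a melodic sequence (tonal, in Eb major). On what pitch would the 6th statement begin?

With a 7-note motive the entries are F3, Ab3, C4, each up a 3rd from the previous.
Extending the heads up a 3rd: Eb4 → G4 → Bb4.

Bb4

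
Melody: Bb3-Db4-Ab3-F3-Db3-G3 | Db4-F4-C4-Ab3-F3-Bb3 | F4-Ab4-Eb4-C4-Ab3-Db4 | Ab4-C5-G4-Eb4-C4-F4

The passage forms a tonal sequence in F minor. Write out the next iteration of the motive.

Taking 6-note groups, the heads are Bb3, Db4, F4, Ab4: the pattern moves up a 3rd.
So cell 5 is C5 Eb5 Bb4 G4 Eb4 Ab4.

C5 Eb5 Bb4 G4 Eb4 Ab4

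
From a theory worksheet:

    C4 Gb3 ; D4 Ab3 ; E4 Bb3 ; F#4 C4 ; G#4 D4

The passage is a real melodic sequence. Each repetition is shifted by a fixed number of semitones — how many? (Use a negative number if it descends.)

2

With a 2-note motive the entries are C4, D4, E4, F#4, G#4, each up a 2nd from the previous.
C4→D4 is 62 − 60 = 2 semitones.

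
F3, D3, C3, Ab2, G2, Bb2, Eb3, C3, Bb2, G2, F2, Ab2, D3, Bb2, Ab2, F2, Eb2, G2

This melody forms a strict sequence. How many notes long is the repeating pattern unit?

Try groups of 6 (3 cells in 18 notes):
F3 D3 C3 Ab2 G2 Bb2 | Eb3 C3 Bb2 G2 F2 Ab2 | D3 Bb2 Ab2 F2 Eb2 G2
Every group is a transposition down a 2nd of the one before; no shorter unit works.

6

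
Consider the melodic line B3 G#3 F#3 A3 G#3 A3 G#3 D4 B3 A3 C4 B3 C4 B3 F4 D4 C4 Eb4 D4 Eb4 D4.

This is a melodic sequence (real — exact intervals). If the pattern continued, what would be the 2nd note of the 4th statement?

F4

With 7-note cells, note 2 of each statement runs G#3, B3, D4.
Each moves up a 3rd; the next is F4.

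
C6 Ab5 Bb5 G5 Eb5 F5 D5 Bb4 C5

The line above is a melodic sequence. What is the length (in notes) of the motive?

Try groups of 3 (3 cells in 9 notes):
C6 Ab5 Bb5 | G5 Eb5 F5 | D5 Bb4 C5
That's a consistent down a 4th shift per cell, and no other grouping gives one.

3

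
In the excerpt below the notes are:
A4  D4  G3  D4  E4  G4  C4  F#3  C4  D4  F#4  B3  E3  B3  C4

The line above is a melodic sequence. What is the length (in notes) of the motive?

There are 15 notes; a 5-note unit gives 3 cells:
A4 D4 G3 D4 E4 | G4 C4 F#3 C4 D4 | F#4 B3 E3 B3 C4
Every group is a transposition down a 2nd of the one before; no shorter unit works.

5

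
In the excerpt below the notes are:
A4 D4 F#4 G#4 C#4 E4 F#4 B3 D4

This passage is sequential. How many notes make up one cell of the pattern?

Try groups of 3 (3 cells in 9 notes):
A4 D4 F#4 | G#4 C#4 E4 | F#4 B3 D4
Every group is a transposition down a 2nd of the one before; no shorter unit works.

3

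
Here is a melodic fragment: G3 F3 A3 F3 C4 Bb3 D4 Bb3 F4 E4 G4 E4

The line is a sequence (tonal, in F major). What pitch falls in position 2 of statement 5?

D5

With 4-note cells, note 2 of each statement runs F3, Bb3, E4.
Each moves up a 4th. Continuing: A4 → D5.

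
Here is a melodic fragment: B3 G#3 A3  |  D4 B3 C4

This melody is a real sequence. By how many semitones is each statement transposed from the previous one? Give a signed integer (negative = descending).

3

Taking 3-note groups, the heads are B3, D4: the pattern moves up a 3rd.
Counting half-steps from B3 to D4: 3.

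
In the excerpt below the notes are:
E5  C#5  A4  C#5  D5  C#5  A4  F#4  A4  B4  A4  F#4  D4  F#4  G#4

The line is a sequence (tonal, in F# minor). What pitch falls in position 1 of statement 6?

Grouping in 5s, the 1st note of each cell is E5, C#5, A4.
Each moves down a 3rd. Continuing: F#4 → D4 → B3.

B3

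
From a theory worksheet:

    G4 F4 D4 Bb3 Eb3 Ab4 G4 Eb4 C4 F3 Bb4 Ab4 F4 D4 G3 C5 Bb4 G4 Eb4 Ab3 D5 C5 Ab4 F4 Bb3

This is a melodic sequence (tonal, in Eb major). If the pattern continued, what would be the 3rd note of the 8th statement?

Grouping in 5s, the 3rd note of each cell is D4, Eb4, F4, G4, Ab4.
Extending up a 2nd: Bb4 → C5 → D5.

D5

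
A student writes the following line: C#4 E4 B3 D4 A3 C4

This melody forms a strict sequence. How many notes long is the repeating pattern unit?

There are 6 notes; a 2-note unit gives 3 cells:
C#4 E4 | B3 D4 | A3 C4
Every group is a transposition down a 2nd of the one before; no shorter unit works.

2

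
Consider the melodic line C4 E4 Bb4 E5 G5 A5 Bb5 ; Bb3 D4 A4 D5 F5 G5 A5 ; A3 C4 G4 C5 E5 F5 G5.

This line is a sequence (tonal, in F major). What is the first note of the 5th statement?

With a 7-note motive the entries are C4, Bb3, A3, each down a 2nd from the previous.
Extending the heads down a 2nd: G3 → F3.

F3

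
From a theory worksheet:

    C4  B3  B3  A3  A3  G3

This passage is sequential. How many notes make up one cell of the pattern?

There are 6 notes; a 2-note unit gives 3 cells:
C4 B3 | B3 A3 | A3 G3
Each cell is the previous one down a 2nd — so the unit is 2 notes.

2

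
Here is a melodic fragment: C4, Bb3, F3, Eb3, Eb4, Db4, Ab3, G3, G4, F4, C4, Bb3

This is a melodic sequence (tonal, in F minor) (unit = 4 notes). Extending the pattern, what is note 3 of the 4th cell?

The unit is 4 notes. Position-3 pitches of the 3 shown cells: F3, Ab3, C4.
From C4, up a 3rd gives Eb4.

Eb4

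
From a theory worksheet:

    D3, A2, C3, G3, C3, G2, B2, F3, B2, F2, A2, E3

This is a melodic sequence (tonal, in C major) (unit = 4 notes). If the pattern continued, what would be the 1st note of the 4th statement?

Grouping in 4s, the 1st note of each cell is D3, C3, B2.
One more down a 2nd gives A2.

A2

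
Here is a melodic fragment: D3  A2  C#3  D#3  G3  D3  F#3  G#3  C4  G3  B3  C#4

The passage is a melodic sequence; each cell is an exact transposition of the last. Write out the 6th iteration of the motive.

Taking 4-note groups, the heads are D3, G3, C4: the pattern moves up a 4th.
Extending up a 4th: F4 → Bb4 → Eb5.
From Eb5 the exact shape gives Eb5 Bb4 D5 E5.

Eb5 Bb4 D5 E5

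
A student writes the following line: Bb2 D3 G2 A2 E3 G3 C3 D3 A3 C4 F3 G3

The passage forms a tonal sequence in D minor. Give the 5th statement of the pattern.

Taking 4-note groups, the heads are Bb2, E3, A3: the pattern moves up a 4th.
Carrying on: D4 → G4.
So cell 5 is G4 Bb4 E4 F4.

G4 Bb4 E4 F4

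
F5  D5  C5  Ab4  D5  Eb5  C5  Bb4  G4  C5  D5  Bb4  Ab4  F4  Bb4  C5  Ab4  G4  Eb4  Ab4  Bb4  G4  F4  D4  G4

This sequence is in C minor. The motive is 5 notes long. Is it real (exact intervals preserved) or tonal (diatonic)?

tonal

Every note is diatonic to C minor.
Cell 1 has -4 semitones from note 3 to 4, but cell 2 has -3 — the interval quality changes while the contour stays the same, which is the hallmark of a tonal sequence.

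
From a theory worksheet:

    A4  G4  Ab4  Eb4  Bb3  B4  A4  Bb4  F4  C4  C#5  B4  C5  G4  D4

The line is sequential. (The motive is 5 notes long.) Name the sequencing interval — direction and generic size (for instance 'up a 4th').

up a 2nd

Taking 5-note groups, the heads are A4, B4, C#5: the pattern moves up a 2nd.
A4 to B4 is up a 2nd.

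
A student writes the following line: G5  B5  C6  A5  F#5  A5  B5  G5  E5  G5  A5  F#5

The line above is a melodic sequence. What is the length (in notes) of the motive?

12 notes total. Splitting into 3 groups of 4:
G5 B5 C6 A5 | F#5 A5 B5 G5 | E5 G5 A5 F#5
Every group is a transposition down a 2nd of the one before; no shorter unit works.

4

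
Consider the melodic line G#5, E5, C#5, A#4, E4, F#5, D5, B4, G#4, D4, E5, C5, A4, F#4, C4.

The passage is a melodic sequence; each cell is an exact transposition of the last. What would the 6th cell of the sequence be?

With a 5-note motive the entries are G#5, F#5, E5, each down a 2nd from the previous.
Extending down a 2nd: D5 → C5 → Bb4.
Statement 6 starts on Bb4 and keeps the same exact contour: Bb4 Gb4 Eb4 C4 Gb3.

Bb4 Gb4 Eb4 C4 Gb3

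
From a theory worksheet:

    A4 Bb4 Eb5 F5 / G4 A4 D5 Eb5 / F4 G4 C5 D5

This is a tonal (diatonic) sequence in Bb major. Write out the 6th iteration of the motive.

Taking 4-note groups, the heads are A4, G4, F4: the pattern moves down a 2nd.
Carrying on: Eb4 → D4 → C4.
Statement 6 starts on C4 and keeps the same diatonic contour: C4 D4 G4 A4.

C4 D4 G4 A4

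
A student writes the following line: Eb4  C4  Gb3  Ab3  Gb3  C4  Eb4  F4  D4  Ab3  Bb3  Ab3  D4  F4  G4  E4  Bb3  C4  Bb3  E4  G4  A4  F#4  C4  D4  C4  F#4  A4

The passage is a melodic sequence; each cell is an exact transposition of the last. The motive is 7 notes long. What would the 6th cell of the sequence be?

Taking 7-note groups, the heads are Eb4, F4, G4, A4: the pattern moves up a 2nd.
Extending up a 2nd: B4 → C#5.
From C#5 the exact shape gives C#5 A#4 E4 F#4 E4 A#4 C#5.

C#5 A#4 E4 F#4 E4 A#4 C#5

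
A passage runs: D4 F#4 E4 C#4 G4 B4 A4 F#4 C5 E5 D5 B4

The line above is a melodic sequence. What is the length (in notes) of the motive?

4

Try groups of 4 (3 cells in 12 notes):
D4 F#4 E4 C#4 | G4 B4 A4 F#4 | C5 E5 D5 B4
That's a consistent up a 4th shift per cell, and no other grouping gives one.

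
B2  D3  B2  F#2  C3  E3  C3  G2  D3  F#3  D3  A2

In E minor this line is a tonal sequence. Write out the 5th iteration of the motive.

With a 4-note motive the entries are B2, C3, D3, each up a 2nd from the previous.
Carrying on: E3 → F#3.
Statement 5 starts on F#3 and keeps the same diatonic contour: F#3 A3 F#3 C3.

F#3 A3 F#3 C3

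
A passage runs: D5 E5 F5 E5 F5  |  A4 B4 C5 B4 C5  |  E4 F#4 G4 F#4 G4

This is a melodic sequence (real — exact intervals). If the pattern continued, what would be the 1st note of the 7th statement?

The unit is 5 notes. Position-1 pitches of the 3 shown cells: D5, A4, E4.
Extending down a 4th: B3 → F#3 → C#3 → G#2.

G#2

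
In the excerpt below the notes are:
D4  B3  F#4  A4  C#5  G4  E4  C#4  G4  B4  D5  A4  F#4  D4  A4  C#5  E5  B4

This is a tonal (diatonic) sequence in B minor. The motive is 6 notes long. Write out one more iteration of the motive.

The 6-note cells begin on D4, E4, F#4 — each up a 2nd from the last.
So cell 4 is G4 E4 B4 D5 F#5 C#5.

G4 E4 B4 D5 F#5 C#5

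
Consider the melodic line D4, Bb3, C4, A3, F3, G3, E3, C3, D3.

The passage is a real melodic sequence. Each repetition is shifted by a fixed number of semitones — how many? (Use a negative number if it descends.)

-5

With a 3-note motive the entries are D4, A3, E3, each down a 4th from the previous.
Counting half-steps from D4 to A3: -5.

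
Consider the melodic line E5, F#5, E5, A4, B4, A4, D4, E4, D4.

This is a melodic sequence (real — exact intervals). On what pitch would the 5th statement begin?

Taking 3-note groups, the heads are E5, A4, D4: the pattern moves down a 5th.
Extending the heads down a 5th: G3 → C3.

C3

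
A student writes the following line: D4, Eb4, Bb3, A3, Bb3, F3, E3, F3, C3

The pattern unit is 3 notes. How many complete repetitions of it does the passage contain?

3

9 notes in groups of 3 gives 9/3 = 3 statements.
Starts: D4, A3, E3 — each down a 4th.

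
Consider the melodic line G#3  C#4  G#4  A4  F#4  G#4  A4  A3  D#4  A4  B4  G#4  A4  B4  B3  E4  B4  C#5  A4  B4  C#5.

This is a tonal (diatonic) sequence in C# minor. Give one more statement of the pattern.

The 7-note cells begin on G#3, A3, B3 — each up a 2nd from the last.
So cell 4 is C#4 F#4 C#5 D#5 B4 C#5 D#5.

C#4 F#4 C#5 D#5 B4 C#5 D#5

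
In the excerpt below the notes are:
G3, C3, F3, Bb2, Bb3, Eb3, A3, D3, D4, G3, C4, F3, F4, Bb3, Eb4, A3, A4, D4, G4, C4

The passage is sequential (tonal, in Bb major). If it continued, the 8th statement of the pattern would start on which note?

The 4-note cells begin on G3, Bb3, D4, F4, A4 — each up a 3rd from the last.
Continuing: C5 → Eb5 → G5. Statement 8 starts on G5.

G5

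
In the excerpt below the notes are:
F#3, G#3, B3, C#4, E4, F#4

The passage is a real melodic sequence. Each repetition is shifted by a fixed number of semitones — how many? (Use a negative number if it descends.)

The 2-note cells begin on F#3, B3, E4 — each up a 4th from the last.
Counting half-steps from F#3 to B3: 5.

5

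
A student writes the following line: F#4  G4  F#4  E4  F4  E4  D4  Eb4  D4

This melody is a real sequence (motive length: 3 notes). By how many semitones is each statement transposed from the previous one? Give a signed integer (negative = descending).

Unit = 3 notes; the statements start on F#4, E4, D4, moving down a 2nd each time.
F#4→E4 is 64 − 66 = -2 semitones.

-2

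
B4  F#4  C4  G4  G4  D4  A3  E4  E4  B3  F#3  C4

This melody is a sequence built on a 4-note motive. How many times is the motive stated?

3

12 notes in groups of 4 gives 12/4 = 3 statements.
Starts: B4, G4, E4 — each down a 3rd.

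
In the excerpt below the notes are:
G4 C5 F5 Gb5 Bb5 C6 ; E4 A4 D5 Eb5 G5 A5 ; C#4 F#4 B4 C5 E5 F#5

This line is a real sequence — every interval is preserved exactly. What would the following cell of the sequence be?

The 6-note cells begin on G4, E4, C#4 — each down a 3rd from the last.
Statement 4 starts on A#3 and keeps the same exact contour: A#3 D#4 G#4 A4 C#5 D#5.

A#3 D#4 G#4 A4 C#5 D#5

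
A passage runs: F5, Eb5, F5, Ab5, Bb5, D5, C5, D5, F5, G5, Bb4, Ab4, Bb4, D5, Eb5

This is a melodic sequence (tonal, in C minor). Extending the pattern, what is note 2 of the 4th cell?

The unit is 5 notes. Position-2 pitches of the 3 shown cells: Eb5, C5, Ab4.
From Ab4, down a 3rd gives F4.

F4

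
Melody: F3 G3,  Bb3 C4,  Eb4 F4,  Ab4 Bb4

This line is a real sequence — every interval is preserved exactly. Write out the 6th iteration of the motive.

With a 2-note motive the entries are F3, Bb3, Eb4, Ab4, each up a 4th from the previous.
Extending up a 4th: Db5 → Gb5.
So cell 6 is Gb5 Ab5.

Gb5 Ab5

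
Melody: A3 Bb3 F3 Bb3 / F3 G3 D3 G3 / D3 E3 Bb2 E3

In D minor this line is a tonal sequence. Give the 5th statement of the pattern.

The 4-note cells begin on A3, F3, D3 — each down a 3rd from the last.
Continuing the starts: Bb2 → G2.
So cell 5 is G2 A2 E2 A2.

G2 A2 E2 A2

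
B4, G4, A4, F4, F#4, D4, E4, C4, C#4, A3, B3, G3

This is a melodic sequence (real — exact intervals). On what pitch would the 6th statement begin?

Taking 4-note groups, the heads are B4, F#4, C#4: the pattern moves down a 4th.
Continuing: G#3 → D#3 → A#2. Statement 6 starts on A#2.

A#2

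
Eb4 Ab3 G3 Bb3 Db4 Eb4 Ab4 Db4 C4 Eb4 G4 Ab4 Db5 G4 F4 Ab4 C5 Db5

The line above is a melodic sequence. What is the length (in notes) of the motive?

6

18 notes total. Splitting into 3 groups of 6:
Eb4 Ab3 G3 Bb3 Db4 Eb4 | Ab4 Db4 C4 Eb4 G4 Ab4 | Db5 G4 F4 Ab4 C5 Db5
Each cell is the previous one up a 4th — so the unit is 6 notes.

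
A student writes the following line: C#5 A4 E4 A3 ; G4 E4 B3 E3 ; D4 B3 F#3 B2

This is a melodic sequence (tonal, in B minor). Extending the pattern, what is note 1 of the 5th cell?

The unit is 4 notes. Position-1 pitches of the 3 shown cells: C#5, G4, D4.
Extending down a 4th: A3 → E3.

E3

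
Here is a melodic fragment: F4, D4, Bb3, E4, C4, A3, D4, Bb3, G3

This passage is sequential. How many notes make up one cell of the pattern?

9 notes total. Splitting into 3 groups of 3:
F4 D4 Bb3 | E4 C4 A3 | D4 Bb3 G3
That's a consistent down a 2nd shift per cell, and no other grouping gives one.

3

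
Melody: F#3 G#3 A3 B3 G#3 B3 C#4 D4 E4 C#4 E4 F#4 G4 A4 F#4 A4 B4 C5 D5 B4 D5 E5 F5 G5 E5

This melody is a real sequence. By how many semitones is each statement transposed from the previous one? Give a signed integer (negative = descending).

Unit = 5 notes; the statements start on F#3, B3, E4, A4, D5, moving up a 4th each time.
F#3→B3 is 59 − 54 = 5 semitones.

5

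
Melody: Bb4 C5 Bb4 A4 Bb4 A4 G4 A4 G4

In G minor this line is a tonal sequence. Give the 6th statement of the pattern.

Unit = 3 notes; the statements start on Bb4, A4, G4, moving down a 2nd each time.
Extending down a 2nd: F4 → Eb4 → D4.
Statement 6 starts on D4 and keeps the same diatonic contour: D4 Eb4 D4.

D4 Eb4 D4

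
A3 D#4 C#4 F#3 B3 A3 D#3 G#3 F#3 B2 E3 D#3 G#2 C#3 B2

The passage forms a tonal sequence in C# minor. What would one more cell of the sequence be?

Unit = 3 notes; the statements start on A3, F#3, D#3, B2, G#2, moving down a 3rd each time.
From E2 the diatonic shape gives E2 A2 G#2.

E2 A2 G#2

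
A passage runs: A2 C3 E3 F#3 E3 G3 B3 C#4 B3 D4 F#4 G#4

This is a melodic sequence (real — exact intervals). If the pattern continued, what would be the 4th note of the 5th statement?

A#5

Grouping in 4s, the 4th note of each cell is F#3, C#4, G#4.
Each moves up a 5th. Continuing: D#5 → A#5.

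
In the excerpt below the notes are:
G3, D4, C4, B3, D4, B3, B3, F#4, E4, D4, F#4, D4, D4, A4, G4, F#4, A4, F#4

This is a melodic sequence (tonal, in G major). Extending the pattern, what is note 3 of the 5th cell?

The unit is 6 notes. Position-3 pitches of the 3 shown cells: C4, E4, G4.
Each moves up a 3rd. Continuing: B4 → D5.

D5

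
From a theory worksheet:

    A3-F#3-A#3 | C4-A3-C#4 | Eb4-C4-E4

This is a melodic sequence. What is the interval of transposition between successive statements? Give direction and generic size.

Taking 3-note groups, the heads are A3, C4, Eb4: the pattern moves up a 3rd.
A3 to C4 is up a 3rd.

up a 3rd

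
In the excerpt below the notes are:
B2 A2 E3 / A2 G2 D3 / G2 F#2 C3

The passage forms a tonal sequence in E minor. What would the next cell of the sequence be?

F#2 E2 B2

Unit = 3 notes; the statements start on B2, A2, G2, moving down a 2nd each time.
Statement 4 starts on F#2 and keeps the same diatonic contour: F#2 E2 B2.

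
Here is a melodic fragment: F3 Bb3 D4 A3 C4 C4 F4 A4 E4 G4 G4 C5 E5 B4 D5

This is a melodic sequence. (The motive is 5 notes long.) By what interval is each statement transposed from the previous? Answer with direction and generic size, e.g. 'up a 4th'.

up a 5th

Unit = 5 notes; the statements start on F3, C4, G4, moving up a 5th each time.
From F3 to C4: up a 5th.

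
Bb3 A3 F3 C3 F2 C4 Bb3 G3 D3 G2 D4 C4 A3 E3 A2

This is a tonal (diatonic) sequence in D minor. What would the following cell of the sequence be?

E4 D4 Bb3 F3 Bb2

Taking 5-note groups, the heads are Bb3, C4, D4: the pattern moves up a 2nd.
So cell 4 is E4 D4 Bb3 F3 Bb2.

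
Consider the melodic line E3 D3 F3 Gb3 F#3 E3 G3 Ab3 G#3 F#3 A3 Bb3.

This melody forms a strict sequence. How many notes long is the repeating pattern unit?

12 notes total. Splitting into 3 groups of 4:
E3 D3 F3 Gb3 | F#3 E3 G3 Ab3 | G#3 F#3 A3 Bb3
Each cell is the previous one up a 2nd — so the unit is 4 notes.

4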